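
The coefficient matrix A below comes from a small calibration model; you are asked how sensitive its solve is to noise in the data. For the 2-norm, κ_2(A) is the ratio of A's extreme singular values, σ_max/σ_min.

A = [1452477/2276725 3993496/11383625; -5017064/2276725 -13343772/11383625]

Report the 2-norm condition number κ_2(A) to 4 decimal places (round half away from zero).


267.8500

AᵀA = [43648992985/8293562761 116395230744/41467813805; 116395230744/41467813805 310406818384/207339069025]; tr = 4849936481/717436225, det = 456976/717436225
char-poly roots: 169/25 and 2704/28697449
κ = σ_max/σ_min = (13/5)/(52/5357) = 267.8500


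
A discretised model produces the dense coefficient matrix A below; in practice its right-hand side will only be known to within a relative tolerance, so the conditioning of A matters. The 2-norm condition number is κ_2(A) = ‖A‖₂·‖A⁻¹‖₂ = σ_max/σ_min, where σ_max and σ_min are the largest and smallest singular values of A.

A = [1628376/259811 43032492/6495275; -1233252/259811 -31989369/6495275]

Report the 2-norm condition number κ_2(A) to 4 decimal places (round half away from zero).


AᵀA = [4172518892880/67501755721 21904806098196/337508778605; 21904806098196/337508778605 115004603869929/1687543893025]; tr = 260781897969/2006592025, det = 675584064/2006592025
char-poly roots: 3249/25 and 207936/80263681
κ = σ_max/σ_min = (57/5)/(456/8959) = 223.9750

223.9750


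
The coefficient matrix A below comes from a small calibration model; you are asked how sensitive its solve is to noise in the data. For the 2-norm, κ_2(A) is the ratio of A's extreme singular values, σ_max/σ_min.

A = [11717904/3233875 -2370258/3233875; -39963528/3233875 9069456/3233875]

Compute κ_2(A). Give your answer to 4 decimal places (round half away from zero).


157.7500

M = AᵀA = [2775028550976/16732716025 -24974202528/669308641; -24974202528/669308641 140597048196/16732716025]. tr(M)=1734459012/9954025, det(M)=303595776/248850625
char-poly roots: 4356/25 and 69696/9954025
κ_2(A) = √(λ_max/λ_min) = √((4356/25) / (69696/9954025)) = 157.7500


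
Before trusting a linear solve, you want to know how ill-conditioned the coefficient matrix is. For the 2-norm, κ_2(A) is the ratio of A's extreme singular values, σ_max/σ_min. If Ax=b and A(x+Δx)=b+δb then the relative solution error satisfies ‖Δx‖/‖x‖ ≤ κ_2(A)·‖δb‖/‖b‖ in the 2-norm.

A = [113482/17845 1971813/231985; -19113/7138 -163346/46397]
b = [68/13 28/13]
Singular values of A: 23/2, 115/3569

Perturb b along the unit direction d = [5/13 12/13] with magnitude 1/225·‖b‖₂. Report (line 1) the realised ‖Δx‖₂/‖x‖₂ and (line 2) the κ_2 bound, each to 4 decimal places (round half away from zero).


0.0063
1.5862

largest singular value 23/2, smallest 115/3569
κ = σ_max/σ_min = (23/2)/(115/3569) = 356.9000
worst-case relative error ≤ 356.9000 × 1/225 = 1.5862
solve Ax = b  →  x = [-99.1026 74.7617]
‖b‖₂ = 5.6569 and ‖x‖₂ = 124.1396
re-solving with b+δb shifts x by Δx of norm 0.7803
relative error = 0.0063
so the bound overstates the realised error by a factor of ≈ 252.3674 (computed from the unrounded values)


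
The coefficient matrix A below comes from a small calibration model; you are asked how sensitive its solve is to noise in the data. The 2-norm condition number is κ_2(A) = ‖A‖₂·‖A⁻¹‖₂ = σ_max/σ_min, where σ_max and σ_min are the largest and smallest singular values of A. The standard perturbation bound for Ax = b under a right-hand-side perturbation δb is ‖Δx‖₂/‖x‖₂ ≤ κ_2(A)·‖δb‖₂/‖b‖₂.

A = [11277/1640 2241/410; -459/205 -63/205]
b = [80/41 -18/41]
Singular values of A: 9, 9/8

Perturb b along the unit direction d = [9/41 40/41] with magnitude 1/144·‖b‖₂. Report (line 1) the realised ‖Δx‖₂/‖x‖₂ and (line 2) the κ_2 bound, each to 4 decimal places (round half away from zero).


from the listed singular values, σ₁ = 9, σ_n = 9/8
condition number: 9 ÷ (9/8) = 8.0000
perturbation bound = 8.0000·1/144 = 0.0556
solve Ax = b  →  x = [0.1778 0.1333]
‖b‖₂ = 2.0000 and ‖x‖₂ = 0.2222
Δx = A⁻¹·δb where δb = 1/144·2.0000·d; ‖Δx‖ = 0.0123
relative error = 0.0556
so the bound is sharp here: realised error equals the bound

0.0556
0.0556


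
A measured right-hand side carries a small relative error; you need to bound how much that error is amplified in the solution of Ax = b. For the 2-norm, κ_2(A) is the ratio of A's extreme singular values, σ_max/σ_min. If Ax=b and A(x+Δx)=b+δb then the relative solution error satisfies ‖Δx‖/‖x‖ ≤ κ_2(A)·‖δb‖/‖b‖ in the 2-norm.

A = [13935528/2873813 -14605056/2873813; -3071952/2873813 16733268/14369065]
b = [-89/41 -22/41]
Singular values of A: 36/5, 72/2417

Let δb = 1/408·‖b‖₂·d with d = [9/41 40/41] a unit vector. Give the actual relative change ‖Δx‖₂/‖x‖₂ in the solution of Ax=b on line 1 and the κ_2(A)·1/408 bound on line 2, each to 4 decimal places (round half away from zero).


0.0055
0.5924

σ_max = 36/5, σ_min = 72/2417
κ = σ_max/σ_min = (36/5)/(72/2417) = 241.7000
worst-case relative error ≤ 241.7000 × 1/408 = 0.5924
solve Ax = b  →  x = [-24.5005 -22.9502]
‖b‖ = 2.2361, ‖x‖ = 33.5706
Δx = A⁻¹·δb where δb = 1/408·2.2361·d; ‖Δx‖ = 0.1840
relative error = 0.0055
realised/bound (from unrounded values) ≈ 0.0093


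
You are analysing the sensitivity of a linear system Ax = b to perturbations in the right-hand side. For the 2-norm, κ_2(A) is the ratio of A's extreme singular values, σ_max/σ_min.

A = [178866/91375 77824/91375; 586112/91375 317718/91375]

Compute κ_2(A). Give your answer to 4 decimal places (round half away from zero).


AᵀA = [600832516/13359025 64044288/2671805; 64044288/2671805 171202084/13359025]; tr = 106856/1849, det = 2085136/1155625
eigenvalues of AᵀA: λ = (tr ± √(tr²−4·det))/2 = 1444/25, 1444/46225
κ_2(A) = √(λ_max/λ_min) = √((1444/25) / (1444/46225)) = 43.0000

43.0000


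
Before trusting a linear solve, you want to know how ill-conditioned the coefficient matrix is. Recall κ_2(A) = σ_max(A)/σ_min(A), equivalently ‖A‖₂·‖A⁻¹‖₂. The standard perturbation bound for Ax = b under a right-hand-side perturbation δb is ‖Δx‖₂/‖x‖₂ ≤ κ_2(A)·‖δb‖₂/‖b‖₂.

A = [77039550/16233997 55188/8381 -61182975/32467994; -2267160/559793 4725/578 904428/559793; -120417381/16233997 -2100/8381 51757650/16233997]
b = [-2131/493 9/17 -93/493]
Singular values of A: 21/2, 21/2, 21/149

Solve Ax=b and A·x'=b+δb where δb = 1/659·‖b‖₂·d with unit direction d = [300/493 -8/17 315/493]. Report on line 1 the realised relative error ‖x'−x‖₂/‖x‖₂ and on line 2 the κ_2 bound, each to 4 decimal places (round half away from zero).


largest singular value 21/2, smallest 21/149
κ_2(A) = (21/2) / (21/149) = 74.5000
perturbation bound = 74.5000·1/659 = 0.1131
solve Ax = b  →  x = [-8.3782 -0.2185 -19.5686]
‖b‖₂ = 4.3589 and ‖x‖₂ = 21.2878
with δb = [0.0040 -0.0031 0.0042], A·Δx = δb → ‖Δx‖ = 0.0469
dividing the unrounded norms, ‖Δx‖/‖x‖ = 0.0022
so the bound overstates the realised error by a factor of ≈ 51.2795 (computed from the unrounded values)

0.0022
0.1131


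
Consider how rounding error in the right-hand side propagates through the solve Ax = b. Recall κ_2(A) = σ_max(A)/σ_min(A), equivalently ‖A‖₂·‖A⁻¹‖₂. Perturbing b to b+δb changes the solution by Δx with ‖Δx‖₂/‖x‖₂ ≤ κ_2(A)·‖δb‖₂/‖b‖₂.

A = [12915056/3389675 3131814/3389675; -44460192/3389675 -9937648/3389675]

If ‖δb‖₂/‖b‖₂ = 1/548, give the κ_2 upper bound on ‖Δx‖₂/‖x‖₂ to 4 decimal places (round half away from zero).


0.3772

form AᵀA = [3429611750656/18383834569 771643666080/18383834569; 771643666080/18383834569 173704170724/18383834569] with trace 2143554980/10936249 and determinant 9834496/10936249
char-poly roots: 196 and 50176/10936249
so κ_2 = √(196 / (50176/10936249)) = 206.6875
κ_2(A)·‖δb‖/‖b‖ = 0.3772


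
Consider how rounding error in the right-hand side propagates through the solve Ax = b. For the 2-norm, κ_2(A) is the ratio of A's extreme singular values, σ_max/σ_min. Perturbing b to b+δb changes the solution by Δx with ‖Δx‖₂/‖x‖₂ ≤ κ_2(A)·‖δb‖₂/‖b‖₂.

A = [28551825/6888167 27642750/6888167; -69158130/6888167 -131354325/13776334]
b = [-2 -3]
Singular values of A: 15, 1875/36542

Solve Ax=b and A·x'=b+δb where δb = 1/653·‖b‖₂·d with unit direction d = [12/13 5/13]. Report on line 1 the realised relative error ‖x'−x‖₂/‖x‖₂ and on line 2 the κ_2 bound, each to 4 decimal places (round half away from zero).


largest singular value 15, smallest 1875/36542
condition number: 15 ÷ (1875/36542) = 292.3360
bound on ‖Δx‖/‖x‖: κ·ε = 292.3360·1/653 = 0.4477
solve Ax = b  →  x = [40.4188 -42.2464]
2-norm of b is 3.6056; of x, 58.4674
δb = ε·‖b‖·d = [0.0051 0.0021]; solving A·Δx = δb gives ‖Δx‖ = 0.1076
dividing the unrounded norms, ‖Δx‖/‖x‖ = 0.0018
tightness: 0.0018 against a bound of 0.4477 (unrounded ratio ≈ 0.0041)

0.0018
0.4477


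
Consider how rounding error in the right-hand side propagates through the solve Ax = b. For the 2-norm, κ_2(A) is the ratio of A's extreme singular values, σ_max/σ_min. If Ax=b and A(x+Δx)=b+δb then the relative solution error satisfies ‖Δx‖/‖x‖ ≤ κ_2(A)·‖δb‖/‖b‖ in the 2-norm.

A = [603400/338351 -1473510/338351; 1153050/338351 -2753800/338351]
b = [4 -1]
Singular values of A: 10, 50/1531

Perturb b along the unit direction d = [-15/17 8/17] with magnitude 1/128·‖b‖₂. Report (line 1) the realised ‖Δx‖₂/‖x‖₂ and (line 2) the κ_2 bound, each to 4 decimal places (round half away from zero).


0.0081
2.3922

σ_max = 10, σ_min = 50/1531
κ = σ_max/σ_min = 10/(50/1531) = 306.2000
perturbation bound = 306.2000·1/128 = 2.3922
solve Ax = b  →  x = [-113.0200 -47.2000]
‖b‖₂ = 4.1231 and ‖x‖₂ = 122.4800
re-solving with b+δb shifts x by Δx of norm 0.9863
relative error = 0.0081
realised/bound (from unrounded values) ≈ 0.0034


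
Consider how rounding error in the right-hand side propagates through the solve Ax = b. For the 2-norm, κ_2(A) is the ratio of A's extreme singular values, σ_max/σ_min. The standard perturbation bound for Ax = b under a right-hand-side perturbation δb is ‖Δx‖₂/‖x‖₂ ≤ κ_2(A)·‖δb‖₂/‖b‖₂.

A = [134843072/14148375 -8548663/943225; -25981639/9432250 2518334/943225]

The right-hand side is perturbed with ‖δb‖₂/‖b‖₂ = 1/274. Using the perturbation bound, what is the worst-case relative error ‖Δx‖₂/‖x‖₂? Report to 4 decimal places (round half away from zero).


1.4245

M = AᵀA = [126089642162761/1281129696900 -2001397836347/21352161615; -2001397836347/21352161615 127074632357/1423477441]. tr(M)=285917730421/1523340900, det(M)=352275361/1523340900
solving λ² − 285917730421/1523340900·λ + 352275361/1523340900 = 0 gives λ = 18769/100, 18769/15233409
so κ_2 = √((18769/100) / (18769/15233409)) = 390.3000
κ_2(A)·‖δb‖/‖b‖ = 1.4245


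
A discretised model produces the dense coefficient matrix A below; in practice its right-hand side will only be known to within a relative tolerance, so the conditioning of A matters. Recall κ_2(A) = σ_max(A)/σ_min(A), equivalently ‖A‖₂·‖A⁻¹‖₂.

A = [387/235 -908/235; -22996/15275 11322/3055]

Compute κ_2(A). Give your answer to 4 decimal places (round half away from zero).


117.5000

form AᵀA = [1161590041/233325625 -557290332/46665125; -557290332/46665125 10700884/373321] with trace 46447589/1380625 and determinant 2829124/34515625
λ_max, λ_min = (46447589/1380625 ± √2156753570421321/1906125390625)/2 = 841/25, 3364/1380625
σ_max=√(841/25)=(29/5), σ_min=√(3364/1380625)=(58/1175) → κ = 117.5000


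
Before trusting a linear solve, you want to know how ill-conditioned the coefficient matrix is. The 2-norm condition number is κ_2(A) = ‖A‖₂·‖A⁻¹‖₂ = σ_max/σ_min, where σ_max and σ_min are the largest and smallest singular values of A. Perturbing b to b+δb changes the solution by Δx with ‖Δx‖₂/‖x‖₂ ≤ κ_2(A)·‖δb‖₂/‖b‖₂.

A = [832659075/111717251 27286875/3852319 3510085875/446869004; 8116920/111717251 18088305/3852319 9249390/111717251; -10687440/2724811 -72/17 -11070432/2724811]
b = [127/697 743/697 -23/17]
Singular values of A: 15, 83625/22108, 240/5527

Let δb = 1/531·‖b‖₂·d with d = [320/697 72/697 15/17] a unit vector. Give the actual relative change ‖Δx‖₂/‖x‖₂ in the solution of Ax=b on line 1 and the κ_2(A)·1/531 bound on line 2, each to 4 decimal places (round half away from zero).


0.0033
0.6505

largest singular value 15, smallest 240/5527
κ = σ_max/σ_min = 15/(240/5527) = 345.4375
bound on ‖Δx‖/‖x‖: κ·ε = 345.4375·1/531 = 0.6505
solve Ax = b  →  x = [16.6037 0.2515 -15.9584]
‖b‖₂ = 1.7321 and ‖x‖₂ = 23.0308
re-solving with b+δb shifts x by Δx of norm 0.0751
relative error = 0.0033
so the bound overstates the realised error by a factor of ≈ 199.4524 (computed from the unrounded values)


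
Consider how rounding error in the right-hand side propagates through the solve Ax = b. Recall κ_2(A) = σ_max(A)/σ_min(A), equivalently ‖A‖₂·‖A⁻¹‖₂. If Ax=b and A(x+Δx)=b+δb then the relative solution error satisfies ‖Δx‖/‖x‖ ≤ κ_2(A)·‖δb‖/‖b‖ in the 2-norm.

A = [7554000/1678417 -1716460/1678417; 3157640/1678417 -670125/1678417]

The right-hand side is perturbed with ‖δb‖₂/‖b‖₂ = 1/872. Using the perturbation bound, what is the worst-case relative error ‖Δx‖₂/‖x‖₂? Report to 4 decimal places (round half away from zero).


0.2257

AᵀA = [396648558400/16669133881 -89243505000/16669133881; -89243505000/16669133881 20090547025/16669133881]; tr = 247911425/9916201, det = 160000/9916201
char-poly roots: 25 and 6400/9916201
σ_max=√25=5, σ_min=√(6400/9916201)=(80/3149) → κ = 196.8125
worst-case relative error ≤ 196.8125 × 1/872 = 0.2257


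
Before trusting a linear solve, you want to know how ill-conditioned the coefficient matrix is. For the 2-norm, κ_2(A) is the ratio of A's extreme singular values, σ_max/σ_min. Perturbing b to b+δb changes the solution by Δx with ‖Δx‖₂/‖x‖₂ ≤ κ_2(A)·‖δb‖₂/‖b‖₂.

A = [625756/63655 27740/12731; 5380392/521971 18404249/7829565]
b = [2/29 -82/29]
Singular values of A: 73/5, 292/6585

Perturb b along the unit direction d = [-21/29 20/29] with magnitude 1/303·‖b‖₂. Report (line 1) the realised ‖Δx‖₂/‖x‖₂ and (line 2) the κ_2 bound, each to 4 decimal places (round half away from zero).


largest singular value 73/5, smallest 292/6585
κ = σ_max/σ_min = (73/5)/(292/6585) = 329.2500
bound on ‖Δx‖/‖x‖: κ·ε = 329.2500·1/303 = 1.0866
solve Ax = b  →  x = [9.7670 -44.0327]
2-norm of b is 2.8284; of x, 45.1029
with δb = [-0.0068 0.0064], A·Δx = δb → ‖Δx‖ = 0.2105
relative error = 0.0047
tightness: 0.0047 against a bound of 1.0866 (unrounded ratio ≈ 0.0043)

0.0047
1.0866


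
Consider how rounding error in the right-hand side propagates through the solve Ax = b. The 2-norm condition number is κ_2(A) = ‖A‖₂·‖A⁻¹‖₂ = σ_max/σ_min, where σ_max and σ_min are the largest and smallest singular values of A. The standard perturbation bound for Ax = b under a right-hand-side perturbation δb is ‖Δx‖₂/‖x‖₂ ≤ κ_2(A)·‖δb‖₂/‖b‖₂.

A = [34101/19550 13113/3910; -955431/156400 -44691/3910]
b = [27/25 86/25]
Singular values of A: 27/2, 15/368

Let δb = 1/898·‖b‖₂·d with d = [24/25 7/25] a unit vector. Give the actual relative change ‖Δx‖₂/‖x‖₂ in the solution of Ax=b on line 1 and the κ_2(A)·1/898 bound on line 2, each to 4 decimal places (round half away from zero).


σ_max = 27/2, σ_min = 15/368
κ = σ_max/σ_min = (27/2)/(15/368) = 331.2000
perturbation bound = 331.2000·1/898 = 0.3688
solve Ax = b  →  x = [-43.3987 22.8941]
‖b‖₂ = 3.6056 and ‖x‖₂ = 49.0672
with δb = [0.0039 0.0011], A·Δx = δb → ‖Δx‖ = 0.0985
relative error = 0.0020
so the bound overstates the realised error by a factor of ≈ 183.7186 (computed from the unrounded values)

0.0020
0.3688


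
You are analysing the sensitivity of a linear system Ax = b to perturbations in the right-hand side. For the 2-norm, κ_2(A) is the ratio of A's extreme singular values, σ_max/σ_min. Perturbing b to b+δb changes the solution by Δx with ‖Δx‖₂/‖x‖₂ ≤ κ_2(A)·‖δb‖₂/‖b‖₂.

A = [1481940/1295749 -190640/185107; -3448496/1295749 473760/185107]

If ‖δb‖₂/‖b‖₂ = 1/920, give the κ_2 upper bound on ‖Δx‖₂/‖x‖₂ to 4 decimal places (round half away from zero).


AᵀA = [83362549264/9934706929 -11338914240/1419243847; -11338914240/1419243847 1543148800/202749121]; tr = 189033104/11812969, det = 409600/11812969
eigenvalues of AᵀA: λ = (tr ± √(tr²−4·det))/2 = 16, 25600/11812969
κ = σ_max/σ_min = 4/(160/3437) = 85.9250
κ_2(A)·‖δb‖/‖b‖ = 0.0934

0.0934


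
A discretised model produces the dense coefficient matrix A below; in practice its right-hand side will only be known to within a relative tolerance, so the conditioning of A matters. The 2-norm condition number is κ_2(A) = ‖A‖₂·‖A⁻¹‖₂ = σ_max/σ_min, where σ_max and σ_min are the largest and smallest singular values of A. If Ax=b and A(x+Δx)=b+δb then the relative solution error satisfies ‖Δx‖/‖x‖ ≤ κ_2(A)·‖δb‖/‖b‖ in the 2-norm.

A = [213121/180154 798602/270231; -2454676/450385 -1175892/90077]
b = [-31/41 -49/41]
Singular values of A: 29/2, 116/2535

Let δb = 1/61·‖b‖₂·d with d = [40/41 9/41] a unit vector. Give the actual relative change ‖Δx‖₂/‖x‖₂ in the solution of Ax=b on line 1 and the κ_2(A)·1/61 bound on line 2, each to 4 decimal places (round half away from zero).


largest singular value 29/2, smallest 116/2535
κ_2(A) = (29/2) / (116/2535) = 316.8750
κ_2(A)·‖δb‖/‖b‖ = 5.1947
solve Ax = b  →  x = [20.1989 -8.3415]
‖b‖ = 1.4142, ‖x‖ = 21.8536
with δb = [0.0226 0.0051], A·Δx = δb → ‖Δx‖ = 0.5066
dividing the unrounded norms, ‖Δx‖/‖x‖ = 0.0232
so the bound overstates the realised error by a factor of ≈ 224.0656 (computed from the unrounded values)

0.0232
5.1947


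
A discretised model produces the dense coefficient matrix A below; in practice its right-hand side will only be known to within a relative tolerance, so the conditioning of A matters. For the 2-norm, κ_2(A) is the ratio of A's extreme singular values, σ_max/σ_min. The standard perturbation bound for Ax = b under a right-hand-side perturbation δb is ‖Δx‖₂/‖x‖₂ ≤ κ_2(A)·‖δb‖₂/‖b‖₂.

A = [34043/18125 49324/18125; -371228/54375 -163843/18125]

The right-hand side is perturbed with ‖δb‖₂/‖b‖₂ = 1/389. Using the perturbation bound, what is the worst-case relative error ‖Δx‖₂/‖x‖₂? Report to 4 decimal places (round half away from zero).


0.2237

M = AᵀA = [237184897/4730625 105376832/1576875; 105376832/1576875 46843817/525625]. tr(M)=5270234/37845, det(M)=12117361/4730625
eigenvalues of AᵀA: λ = (tr ± √(tr²−4·det))/2 = 3481/25, 3481/189225
κ_2(A) = √(λ_max/λ_min) = √((3481/25) / (3481/189225)) = 87.0000
worst-case relative error ≤ 87.0000 × 1/389 = 0.2237


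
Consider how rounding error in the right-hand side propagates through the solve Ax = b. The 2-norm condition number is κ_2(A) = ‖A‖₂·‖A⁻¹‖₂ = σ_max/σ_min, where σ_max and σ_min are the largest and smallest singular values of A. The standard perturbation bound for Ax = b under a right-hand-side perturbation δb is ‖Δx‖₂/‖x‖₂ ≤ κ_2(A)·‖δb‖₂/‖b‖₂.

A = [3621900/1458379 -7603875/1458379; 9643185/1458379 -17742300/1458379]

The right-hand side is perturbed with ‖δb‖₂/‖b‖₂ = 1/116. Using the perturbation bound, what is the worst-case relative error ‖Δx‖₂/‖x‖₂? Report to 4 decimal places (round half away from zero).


0.4551

M = AᵀA = [627864950025/12585025489 -1175341752000/12585025489; -1175341752000/12585025489 2204781800625/12585025489]. tr(M)=9801545850/43546801, det(M)=791015625/43546801
eigenvalues of AᵀA: λ = (tr ± √(tr²−4·det))/2 = 225, 3515625/43546801
κ = σ_max/σ_min = 15/(1875/6599) = 52.7920
κ_2(A)·‖δb‖/‖b‖ = 0.4551


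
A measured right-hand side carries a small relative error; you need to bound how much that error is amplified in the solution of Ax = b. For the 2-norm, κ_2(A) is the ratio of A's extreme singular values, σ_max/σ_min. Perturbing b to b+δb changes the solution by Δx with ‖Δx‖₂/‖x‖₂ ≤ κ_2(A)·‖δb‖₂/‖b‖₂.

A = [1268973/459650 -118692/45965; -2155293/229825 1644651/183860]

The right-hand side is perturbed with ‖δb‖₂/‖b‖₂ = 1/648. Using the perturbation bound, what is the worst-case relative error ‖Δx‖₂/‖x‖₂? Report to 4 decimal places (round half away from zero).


form AᵀA = [32306310621/338044996 -30767509395/338044996; -30767509395/338044996 117211262625/1352179984] with trace 293027949/1607824 and determinant 1476225/6431296
eigenvalues of AᵀA: λ = (tr ± √(tr²−4·det))/2 = 729/4, 2025/1607824
so κ_2 = √((729/4) / (2025/1607824)) = 380.4000
bound on ‖Δx‖/‖x‖: κ·ε = 380.4000·1/648 = 0.5870

0.5870


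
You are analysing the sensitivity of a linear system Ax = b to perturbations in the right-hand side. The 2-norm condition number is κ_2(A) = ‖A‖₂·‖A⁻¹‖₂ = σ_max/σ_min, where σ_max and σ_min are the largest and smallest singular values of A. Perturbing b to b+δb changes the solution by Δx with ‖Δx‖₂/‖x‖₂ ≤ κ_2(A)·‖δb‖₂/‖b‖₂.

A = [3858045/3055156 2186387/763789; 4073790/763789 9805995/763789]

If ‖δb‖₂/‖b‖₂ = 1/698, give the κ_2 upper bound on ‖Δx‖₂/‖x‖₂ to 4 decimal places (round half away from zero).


M = AᵀA = [166815437625/5552634256 100074620415/1388158564; 100074620415/1388158564 60046297474/347039641]. tr(M)=6671930161/32855824, det(M)=29322225/32855824
solving λ² − 6671930161/32855824·λ + 29322225/32855824 = 0 gives λ = 3249/16, 9025/2053489
κ = σ_max/σ_min = (57/4)/(95/1433) = 214.9500
worst-case relative error ≤ 214.9500 × 1/698 = 0.3080

0.3080


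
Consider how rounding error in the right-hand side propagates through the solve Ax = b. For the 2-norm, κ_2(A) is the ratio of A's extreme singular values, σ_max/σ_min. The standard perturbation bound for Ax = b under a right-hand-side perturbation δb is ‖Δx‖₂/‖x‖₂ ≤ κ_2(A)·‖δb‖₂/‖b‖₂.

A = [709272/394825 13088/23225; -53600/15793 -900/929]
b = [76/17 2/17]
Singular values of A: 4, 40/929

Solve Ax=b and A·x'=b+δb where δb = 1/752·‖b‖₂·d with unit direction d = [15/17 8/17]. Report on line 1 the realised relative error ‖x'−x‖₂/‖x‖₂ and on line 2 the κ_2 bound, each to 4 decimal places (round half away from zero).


0.0015
0.1235

from the listed singular values, σ₁ = 4, σ_n = 40/929
κ_2(A) = 4 / (40/929) = 92.9000
worst-case relative error ≤ 92.9000 × 1/752 = 0.1235
solve Ax = b  →  x = [-25.5320 89.3240]
‖b‖ = 4.4721, ‖x‖ = 92.9013
δb = ε·‖b‖·d = [0.0052 0.0028]; solving A·Δx = δb gives ‖Δx‖ = 0.1381
realised ‖Δx‖/‖x‖ = 0.0015
so the bound overstates the realised error by a factor of ≈ 83.0935 (computed from the unrounded values)


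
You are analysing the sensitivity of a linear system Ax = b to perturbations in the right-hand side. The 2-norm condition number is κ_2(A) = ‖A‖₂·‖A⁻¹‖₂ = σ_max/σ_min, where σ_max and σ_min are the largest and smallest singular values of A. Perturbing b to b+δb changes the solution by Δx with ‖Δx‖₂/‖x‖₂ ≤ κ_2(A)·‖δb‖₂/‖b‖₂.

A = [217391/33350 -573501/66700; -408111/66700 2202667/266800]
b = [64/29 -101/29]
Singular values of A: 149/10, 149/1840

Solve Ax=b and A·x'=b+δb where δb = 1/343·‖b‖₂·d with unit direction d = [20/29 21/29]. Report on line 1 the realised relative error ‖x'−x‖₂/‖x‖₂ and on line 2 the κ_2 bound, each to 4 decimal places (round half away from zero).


0.0120
0.5364

from the listed singular values, σ₁ = 149/10, σ_n = 149/1840
κ = σ_max/σ_min = (149/10)/(149/1840) = 184.0000
worst-case relative error ≤ 184.0000 × 1/343 = 0.5364
solve Ax = b  →  x = [-9.7181 -7.6242]
‖b‖₂ = 4.1231 and ‖x‖₂ = 12.3519
Δx = A⁻¹·δb where δb = 1/343·4.1231·d; ‖Δx‖ = 0.1484
relative error = 0.0120
realised/bound (from unrounded values) ≈ 0.0224


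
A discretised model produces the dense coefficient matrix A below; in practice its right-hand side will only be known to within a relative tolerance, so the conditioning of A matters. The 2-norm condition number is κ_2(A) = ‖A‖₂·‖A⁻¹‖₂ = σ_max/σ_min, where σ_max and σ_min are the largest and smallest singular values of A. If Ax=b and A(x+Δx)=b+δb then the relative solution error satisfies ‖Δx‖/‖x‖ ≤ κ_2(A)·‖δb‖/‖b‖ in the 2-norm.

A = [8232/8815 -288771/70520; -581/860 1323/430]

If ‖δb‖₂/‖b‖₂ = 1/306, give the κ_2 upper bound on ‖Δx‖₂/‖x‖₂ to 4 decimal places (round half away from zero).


form AᵀA = [66067729/49730704 -146771415/24865352; -146771415/24865352 5218621569/198922816] with trace 3261685/118336 and determinant 21609/1893376
λ_max, λ_min = (3261685/118336 ± √10637949758569/14003408896)/2 = 441/16, 49/118336
so κ_2 = √((441/16) / (49/118336)) = 258.0000
bound on ‖Δx‖/‖x‖: κ·ε = 258.0000·1/306 = 0.8431

0.8431


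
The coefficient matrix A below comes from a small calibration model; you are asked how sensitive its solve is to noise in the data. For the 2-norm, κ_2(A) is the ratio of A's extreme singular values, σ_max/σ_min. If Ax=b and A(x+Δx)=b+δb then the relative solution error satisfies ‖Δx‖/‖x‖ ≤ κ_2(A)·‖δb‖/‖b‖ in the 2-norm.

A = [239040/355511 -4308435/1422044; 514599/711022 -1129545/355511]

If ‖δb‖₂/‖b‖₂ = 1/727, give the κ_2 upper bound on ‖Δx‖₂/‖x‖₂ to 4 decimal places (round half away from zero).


AᵀA = [586649961/601132324 -1303456455/300566162; -1303456455/300566162 46345496625/2404529296]; tr = 28966149/1430416, det = 18225/5721664
solving λ² − 28966149/1430416·λ + 18225/5721664 = 0 gives λ = 81/4, 225/1430416
κ_2(A) = √(λ_max/λ_min) = √((81/4) / (225/1430416)) = 358.8000
bound on ‖Δx‖/‖x‖: κ·ε = 358.8000·1/727 = 0.4935

0.4935


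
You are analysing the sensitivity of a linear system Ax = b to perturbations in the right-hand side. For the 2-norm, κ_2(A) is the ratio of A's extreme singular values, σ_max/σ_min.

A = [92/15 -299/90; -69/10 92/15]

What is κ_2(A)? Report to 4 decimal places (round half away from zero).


9.0000

AᵀA = [15341/180 -8464/135; -8464/135 78821/1620]; tr = 21689/162, det = 279841/1296
solving λ² − 21689/162·λ + 279841/1296 = 0 gives λ = 529/4, 529/324
so κ_2 = √((529/4) / (529/324)) = 9.0000


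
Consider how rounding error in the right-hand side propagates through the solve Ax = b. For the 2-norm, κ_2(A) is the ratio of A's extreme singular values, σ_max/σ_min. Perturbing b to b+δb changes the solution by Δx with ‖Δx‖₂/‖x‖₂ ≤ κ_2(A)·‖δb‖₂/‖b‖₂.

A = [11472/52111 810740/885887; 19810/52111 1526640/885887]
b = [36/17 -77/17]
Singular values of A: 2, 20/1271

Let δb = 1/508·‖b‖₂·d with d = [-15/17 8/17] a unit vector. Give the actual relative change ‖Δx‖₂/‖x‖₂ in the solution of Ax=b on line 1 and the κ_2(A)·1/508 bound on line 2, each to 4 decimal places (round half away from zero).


0.0025
0.2502

from the listed singular values, σ₁ = 2, σ_n = 20/1271
κ_2(A) = 2 / (20/1271) = 127.1000
bound on ‖Δx‖/‖x‖: κ·ε = 127.1000·1/508 = 0.2502
solve Ax = b  →  x = [247.6707 -57.2634]
‖b‖ = 5.0000, ‖x‖ = 254.2044
with δb = [-0.0087 0.0046], A·Δx = δb → ‖Δx‖ = 0.6255
relative error = 0.0025
tightness: 0.0025 against a bound of 0.2502 (unrounded ratio ≈ 0.0098)


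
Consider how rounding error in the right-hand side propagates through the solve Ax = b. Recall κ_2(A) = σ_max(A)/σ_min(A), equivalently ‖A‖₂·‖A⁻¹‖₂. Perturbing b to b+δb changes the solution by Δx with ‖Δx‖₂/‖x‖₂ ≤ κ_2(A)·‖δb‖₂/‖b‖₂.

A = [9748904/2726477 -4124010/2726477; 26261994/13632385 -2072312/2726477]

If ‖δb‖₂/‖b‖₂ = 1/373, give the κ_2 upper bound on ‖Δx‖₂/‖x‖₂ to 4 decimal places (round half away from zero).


0.2646

M = AᵀA = [10608029615524/643051629025 -883895962752/128610325805; -883895962752/128610325805 73709119396/25722065161]. tr(M)=73673121896/3805039225, det(M)=5856400/152201569
λ_max, λ_min = (73673121896/3805039225 ± √5425500506731145634816/14478323503788600625)/2 = 484/25, 302500/152201569
σ_max=√(484/25)=(22/5), σ_min=√(302500/152201569)=(550/12337) → κ = 98.6960
perturbation bound = 98.6960·1/373 = 0.2646


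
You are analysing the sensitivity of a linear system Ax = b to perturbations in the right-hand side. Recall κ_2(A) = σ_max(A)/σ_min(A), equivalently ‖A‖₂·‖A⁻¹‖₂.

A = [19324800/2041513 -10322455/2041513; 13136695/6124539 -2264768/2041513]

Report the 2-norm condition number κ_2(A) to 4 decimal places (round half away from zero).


AᵀA = [2102084361025/22314085641 -373700000960/7438028547; -373700000960/7438028547 66437984129/2479342849]; tr = 9342651274/77211369, det = 9150625/77211369
solving λ² − 9342651274/77211369·λ + 9150625/77211369 = 0 gives λ = 121, 75625/77211369
σ_max=√121=11, σ_min=√(75625/77211369)=(275/8787) → κ = 351.4800

351.4800


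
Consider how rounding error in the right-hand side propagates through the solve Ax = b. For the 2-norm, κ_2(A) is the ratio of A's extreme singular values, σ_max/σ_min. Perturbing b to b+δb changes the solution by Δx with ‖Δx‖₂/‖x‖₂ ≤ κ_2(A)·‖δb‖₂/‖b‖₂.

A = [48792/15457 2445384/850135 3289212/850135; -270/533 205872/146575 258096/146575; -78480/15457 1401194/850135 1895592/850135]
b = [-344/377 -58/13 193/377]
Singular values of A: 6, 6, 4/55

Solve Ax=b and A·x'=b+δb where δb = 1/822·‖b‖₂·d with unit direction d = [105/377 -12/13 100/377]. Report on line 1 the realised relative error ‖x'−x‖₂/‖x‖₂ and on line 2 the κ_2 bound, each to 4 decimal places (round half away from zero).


0.0014
0.1004

σ_max = 6, σ_min = 4/55
condition number: 6 ÷ (4/55) = 82.5000
perturbation bound = 82.5000·1/822 = 0.1004
solve Ax = b  →  x = [-0.0894 -44.2171 32.7106]
‖b‖₂ = 4.5826 and ‖x‖₂ = 55.0013
Δx = A⁻¹·δb where δb = 1/822·4.5826·d; ‖Δx‖ = 0.0767
dividing the unrounded norms, ‖Δx‖/‖x‖ = 0.0014
so the bound overstates the realised error by a factor of ≈ 72.0136 (computed from the unrounded values)


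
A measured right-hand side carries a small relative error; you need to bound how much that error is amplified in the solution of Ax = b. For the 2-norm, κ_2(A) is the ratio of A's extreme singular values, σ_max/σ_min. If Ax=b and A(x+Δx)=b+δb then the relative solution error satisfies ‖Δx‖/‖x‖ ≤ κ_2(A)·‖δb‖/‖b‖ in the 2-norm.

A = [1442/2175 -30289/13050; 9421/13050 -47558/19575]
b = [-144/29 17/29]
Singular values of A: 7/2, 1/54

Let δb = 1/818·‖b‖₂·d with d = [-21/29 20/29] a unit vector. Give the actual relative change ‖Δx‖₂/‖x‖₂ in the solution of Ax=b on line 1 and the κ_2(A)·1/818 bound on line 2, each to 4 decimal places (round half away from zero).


0.0015
0.2311

σ_max = 7/2, σ_min = 1/54
κ_2(A) = (7/2) / (1/54) = 189.0000
bound on ‖Δx‖/‖x‖: κ·ε = 189.0000·1/818 = 0.2311
solve Ax = b  →  x = [207.1200 61.3029]
‖b‖₂ = 5.0000 and ‖x‖₂ = 216.0017
with δb = [-0.0044 0.0042], A·Δx = δb → ‖Δx‖ = 0.3301
realised ‖Δx‖/‖x‖ = 0.0015
tightness: 0.0015 against a bound of 0.2311 (unrounded ratio ≈ 0.0066)


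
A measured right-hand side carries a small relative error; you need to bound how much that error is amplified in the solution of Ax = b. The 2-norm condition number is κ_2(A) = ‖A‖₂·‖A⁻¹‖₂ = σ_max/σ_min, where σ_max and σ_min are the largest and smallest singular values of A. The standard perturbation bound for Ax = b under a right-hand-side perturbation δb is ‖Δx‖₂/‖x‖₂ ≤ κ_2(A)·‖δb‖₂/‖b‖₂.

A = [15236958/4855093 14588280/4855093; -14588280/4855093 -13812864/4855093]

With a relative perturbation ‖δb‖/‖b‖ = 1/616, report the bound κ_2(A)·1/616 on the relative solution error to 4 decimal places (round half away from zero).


form AᵀA = [529111536804/28028451889 503908367760/28028451889; 503908367760/28028451889 479920481856/28028451889] with trace 1199800260/33327529 and determinant 331776/33327529
λ_max, λ_min = (1199800260/33327529 ± √1439476434799021584/1110724189245841)/2 = 36, 9216/33327529
σ_max=√36=6, σ_min=√(9216/33327529)=(96/5773) → κ = 360.8125
perturbation bound = 360.8125·1/616 = 0.5857

0.5857


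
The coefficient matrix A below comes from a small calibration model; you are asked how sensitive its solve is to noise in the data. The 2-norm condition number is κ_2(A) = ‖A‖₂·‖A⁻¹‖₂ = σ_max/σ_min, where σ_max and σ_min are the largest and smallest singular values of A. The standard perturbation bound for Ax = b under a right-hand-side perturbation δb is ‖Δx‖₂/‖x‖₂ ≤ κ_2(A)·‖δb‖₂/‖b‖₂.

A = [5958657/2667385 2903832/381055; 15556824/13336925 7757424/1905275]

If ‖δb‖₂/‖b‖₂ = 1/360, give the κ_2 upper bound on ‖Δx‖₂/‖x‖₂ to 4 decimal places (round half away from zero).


AᵀA = [3908839460409/615479475625 1914374919384/87925639375; 1914374919384/87925639375 937659633984/12560805625]; tr = 79766658441/984767161, det = 41990400/984767161
char-poly roots: 81 and 518400/984767161
κ_2(A) = √(λ_max/λ_min) = √(81 / (518400/984767161)) = 392.2625
κ_2(A)·‖δb‖/‖b‖ = 1.0896

1.0896


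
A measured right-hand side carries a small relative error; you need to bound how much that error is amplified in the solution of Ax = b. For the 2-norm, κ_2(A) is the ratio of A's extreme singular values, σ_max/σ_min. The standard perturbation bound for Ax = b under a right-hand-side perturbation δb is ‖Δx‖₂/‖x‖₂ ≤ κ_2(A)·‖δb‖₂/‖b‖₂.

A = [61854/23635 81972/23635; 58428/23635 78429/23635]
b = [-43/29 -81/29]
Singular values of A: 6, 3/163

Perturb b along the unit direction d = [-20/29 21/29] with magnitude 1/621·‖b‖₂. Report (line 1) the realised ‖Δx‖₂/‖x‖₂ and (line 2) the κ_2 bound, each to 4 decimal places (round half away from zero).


0.0051
0.5250

σ_max = 6, σ_min = 3/163
κ_2(A) = 6 / (3/163) = 326.0000
bound on ‖Δx‖/‖x‖: κ·ε = 326.0000·1/621 = 0.5250
solve Ax = b  →  x = [43.1667 -33.0000]
‖b‖ = 3.1623, ‖x‖ = 54.3356
with δb = [-0.0035 0.0037], A·Δx = δb → ‖Δx‖ = 0.2767
dividing the unrounded norms, ‖Δx‖/‖x‖ = 0.0051
so the bound overstates the realised error by a factor of ≈ 103.0946 (computed from the unrounded values)


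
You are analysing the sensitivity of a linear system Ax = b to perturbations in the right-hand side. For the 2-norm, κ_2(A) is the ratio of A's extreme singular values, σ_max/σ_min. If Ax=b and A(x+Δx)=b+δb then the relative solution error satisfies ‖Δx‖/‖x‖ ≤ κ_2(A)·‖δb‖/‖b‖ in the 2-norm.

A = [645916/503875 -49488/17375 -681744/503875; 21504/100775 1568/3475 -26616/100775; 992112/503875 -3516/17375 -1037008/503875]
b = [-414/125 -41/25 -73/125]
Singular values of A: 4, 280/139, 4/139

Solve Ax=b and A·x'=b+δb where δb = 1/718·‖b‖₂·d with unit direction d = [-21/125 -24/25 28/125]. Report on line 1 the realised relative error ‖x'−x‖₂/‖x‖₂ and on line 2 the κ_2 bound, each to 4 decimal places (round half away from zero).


0.0026
0.1936

largest singular value 4, smallest 4/139
condition number: 4 ÷ (4/139) = 139.0000
κ_2(A)·‖δb‖/‖b‖ = 0.1936
solve Ax = b  →  x = [50.1192 0.8471 48.1498]
‖b‖₂ = 3.7417 and ‖x‖₂ = 69.5058
with δb = [-0.0009 -0.0050 0.0012], A·Δx = δb → ‖Δx‖ = 0.1811
dividing the unrounded norms, ‖Δx‖/‖x‖ = 0.0026
realised/bound (from unrounded values) ≈ 0.0135


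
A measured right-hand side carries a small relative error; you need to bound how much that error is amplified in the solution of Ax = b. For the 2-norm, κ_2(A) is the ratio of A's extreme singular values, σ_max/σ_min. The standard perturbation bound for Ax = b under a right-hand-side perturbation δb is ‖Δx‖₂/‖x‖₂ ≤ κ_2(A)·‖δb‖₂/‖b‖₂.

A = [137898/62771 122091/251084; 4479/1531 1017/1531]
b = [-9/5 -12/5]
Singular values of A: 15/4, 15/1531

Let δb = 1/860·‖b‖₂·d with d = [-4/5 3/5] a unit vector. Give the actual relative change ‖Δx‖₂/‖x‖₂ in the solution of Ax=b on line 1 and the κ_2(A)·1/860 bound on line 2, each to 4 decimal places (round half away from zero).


0.4451
0.4451

largest singular value 15/4, smallest 15/1531
κ = σ_max/σ_min = (15/4)/(15/1531) = 382.7500
bound on ‖Δx‖/‖x‖: κ·ε = 382.7500·1/860 = 0.4451
solve Ax = b  →  x = [-0.7805 -0.1756]
2-norm of b is 3.0000; of x, 0.8000
re-solving with b+δb shifts x by Δx of norm 0.3560
dividing the unrounded norms, ‖Δx‖/‖x‖ = 0.4451
tightness: 0.4451 against a bound of 0.4451; the bound is attained (ratio 1)


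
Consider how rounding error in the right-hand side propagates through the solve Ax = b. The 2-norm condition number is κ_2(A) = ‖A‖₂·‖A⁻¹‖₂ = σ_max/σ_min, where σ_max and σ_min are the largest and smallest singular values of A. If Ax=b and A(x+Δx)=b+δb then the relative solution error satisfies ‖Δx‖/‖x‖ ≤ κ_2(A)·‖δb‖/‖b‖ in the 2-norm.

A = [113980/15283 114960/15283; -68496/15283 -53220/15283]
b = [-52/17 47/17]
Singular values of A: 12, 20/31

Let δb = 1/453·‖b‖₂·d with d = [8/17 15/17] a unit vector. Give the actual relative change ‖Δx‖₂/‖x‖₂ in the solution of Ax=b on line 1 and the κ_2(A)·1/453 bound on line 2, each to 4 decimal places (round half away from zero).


0.0089
0.0411

largest singular value 12, smallest 20/31
κ = σ_max/σ_min = 12/(20/31) = 18.6000
κ_2(A)·‖δb‖/‖b‖ = 0.0411
solve Ax = b  →  x = [-1.3103 0.8925]
‖b‖₂ = 4.1231 and ‖x‖₂ = 1.5854
with δb = [0.0043 0.0080], A·Δx = δb → ‖Δx‖ = 0.0141
realised ‖Δx‖/‖x‖ = 0.0089
so the bound overstates the realised error by a factor of ≈ 4.6143 (computed from the unrounded values)


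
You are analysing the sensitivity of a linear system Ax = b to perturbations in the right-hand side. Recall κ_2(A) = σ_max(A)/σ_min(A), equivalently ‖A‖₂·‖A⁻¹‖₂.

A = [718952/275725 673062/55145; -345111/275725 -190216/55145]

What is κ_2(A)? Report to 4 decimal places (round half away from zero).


form AᵀA = [1017589729/121638841 4396359240/121638841; 4396359240/121638841 19567783300/121638841] with trace 12245909/72361 and determinant 2856100/72361
char-poly roots: 169 and 16900/72361
κ = σ_max/σ_min = 13/(130/269) = 26.9000

26.9000


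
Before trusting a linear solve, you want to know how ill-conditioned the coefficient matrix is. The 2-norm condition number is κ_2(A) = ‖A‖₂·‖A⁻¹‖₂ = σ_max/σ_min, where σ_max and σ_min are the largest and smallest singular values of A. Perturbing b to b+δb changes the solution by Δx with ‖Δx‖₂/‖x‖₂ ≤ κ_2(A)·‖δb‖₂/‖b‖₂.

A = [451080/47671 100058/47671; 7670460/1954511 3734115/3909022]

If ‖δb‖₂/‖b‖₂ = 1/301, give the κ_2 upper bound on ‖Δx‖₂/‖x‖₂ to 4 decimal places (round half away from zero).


0.4569

M = AᵀA = [2372037570000/22604220409 533678800410/22604220409; 533678800410/22604220409 480838081969/90416881636]. tr(M)=5930391649/53787556, det(M)=8643600/13446889
eigenvalues of AᵀA: λ = (tr ± √(tr²−4·det))/2 = 441/4, 78400/13446889
σ_max=√(441/4)=(21/2), σ_min=√(78400/13446889)=(280/3667) → κ = 137.5125
worst-case relative error ≤ 137.5125 × 1/301 = 0.4569
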